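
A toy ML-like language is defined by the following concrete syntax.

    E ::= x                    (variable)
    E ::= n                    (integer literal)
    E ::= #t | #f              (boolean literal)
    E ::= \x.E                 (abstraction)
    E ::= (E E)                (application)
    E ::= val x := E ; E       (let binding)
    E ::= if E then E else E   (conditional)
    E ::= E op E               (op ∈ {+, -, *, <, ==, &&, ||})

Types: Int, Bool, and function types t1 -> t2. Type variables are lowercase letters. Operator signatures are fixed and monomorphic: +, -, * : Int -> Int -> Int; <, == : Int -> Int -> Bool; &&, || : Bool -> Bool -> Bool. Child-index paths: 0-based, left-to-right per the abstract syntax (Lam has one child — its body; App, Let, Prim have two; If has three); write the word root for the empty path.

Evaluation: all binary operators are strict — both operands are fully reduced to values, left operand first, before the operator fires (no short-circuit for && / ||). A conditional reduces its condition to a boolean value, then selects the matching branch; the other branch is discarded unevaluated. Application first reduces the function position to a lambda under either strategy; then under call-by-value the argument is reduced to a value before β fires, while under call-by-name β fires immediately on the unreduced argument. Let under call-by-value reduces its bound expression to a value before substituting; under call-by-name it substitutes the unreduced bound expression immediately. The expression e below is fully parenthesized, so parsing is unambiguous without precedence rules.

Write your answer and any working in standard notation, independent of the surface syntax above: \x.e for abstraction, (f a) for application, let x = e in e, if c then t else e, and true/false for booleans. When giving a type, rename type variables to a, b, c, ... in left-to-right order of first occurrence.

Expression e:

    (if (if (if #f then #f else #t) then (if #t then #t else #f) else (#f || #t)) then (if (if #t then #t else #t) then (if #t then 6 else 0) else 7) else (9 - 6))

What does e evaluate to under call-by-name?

Derivation:
step 0: (if (if (if false then false else true) then (if true then true else false) else (false || true)) then (if (if true then true else true) then (if true then 6 else 0) else 7) else (9 - 6))
step 1: [if@0.0] (if (if true then (if true then true else false) else (false || true)) then (if (if true then true else true) then (if true then 6 else 0) else 7) else (9 - 6))
step 2: [if@0] (if (if true then true else false) then (if (if true then true else true) then (if true then 6 else 0) else 7) else (9 - 6))
step 3: [if@0] (if true then (if (if true then true else true) then (if true then 6 else 0) else 7) else (9 - 6))
step 4: [if@root] (if (if true then true else true) then (if true then 6 else 0) else 7)
step 5: [if@0] (if true then (if true then 6 else 0) else 7)
step 6: [if@root] (if true then 6 else 0)
step 7: [if@root] 6

Answer: 6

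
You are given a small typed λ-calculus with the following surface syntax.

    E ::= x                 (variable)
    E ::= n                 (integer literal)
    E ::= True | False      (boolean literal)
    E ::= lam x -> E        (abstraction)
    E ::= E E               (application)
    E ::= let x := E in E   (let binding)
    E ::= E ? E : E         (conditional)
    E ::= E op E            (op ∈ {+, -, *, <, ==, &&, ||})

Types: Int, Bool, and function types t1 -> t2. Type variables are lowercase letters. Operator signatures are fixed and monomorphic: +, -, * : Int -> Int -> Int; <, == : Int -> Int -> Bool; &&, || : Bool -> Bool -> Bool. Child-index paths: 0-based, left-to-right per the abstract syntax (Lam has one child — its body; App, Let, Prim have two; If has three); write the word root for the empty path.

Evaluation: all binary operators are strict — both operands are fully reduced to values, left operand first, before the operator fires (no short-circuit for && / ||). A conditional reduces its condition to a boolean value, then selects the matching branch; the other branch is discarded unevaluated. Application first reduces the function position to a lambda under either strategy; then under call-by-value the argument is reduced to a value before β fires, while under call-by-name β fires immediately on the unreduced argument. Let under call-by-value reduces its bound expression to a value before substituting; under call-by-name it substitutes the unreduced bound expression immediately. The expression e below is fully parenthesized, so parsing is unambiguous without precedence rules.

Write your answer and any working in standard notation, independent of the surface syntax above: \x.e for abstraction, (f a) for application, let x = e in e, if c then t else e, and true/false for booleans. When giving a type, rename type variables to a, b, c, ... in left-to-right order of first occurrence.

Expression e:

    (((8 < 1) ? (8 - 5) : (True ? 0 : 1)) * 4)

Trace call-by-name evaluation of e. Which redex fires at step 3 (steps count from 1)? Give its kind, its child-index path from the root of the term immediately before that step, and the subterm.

Answer: if at 0 : (if true then 0 else 1)

Derivation:
step 0: ((if (8 < 1) then (8 - 5) else (if true then 0 else 1)) * 4)
step 1: [delta@0.0] ((if false then (8 - 5) else (if true then 0 else 1)) * 4)
step 2: [if@0] ((if true then 0 else 1) * 4)
step 3: [if@0] (0 * 4)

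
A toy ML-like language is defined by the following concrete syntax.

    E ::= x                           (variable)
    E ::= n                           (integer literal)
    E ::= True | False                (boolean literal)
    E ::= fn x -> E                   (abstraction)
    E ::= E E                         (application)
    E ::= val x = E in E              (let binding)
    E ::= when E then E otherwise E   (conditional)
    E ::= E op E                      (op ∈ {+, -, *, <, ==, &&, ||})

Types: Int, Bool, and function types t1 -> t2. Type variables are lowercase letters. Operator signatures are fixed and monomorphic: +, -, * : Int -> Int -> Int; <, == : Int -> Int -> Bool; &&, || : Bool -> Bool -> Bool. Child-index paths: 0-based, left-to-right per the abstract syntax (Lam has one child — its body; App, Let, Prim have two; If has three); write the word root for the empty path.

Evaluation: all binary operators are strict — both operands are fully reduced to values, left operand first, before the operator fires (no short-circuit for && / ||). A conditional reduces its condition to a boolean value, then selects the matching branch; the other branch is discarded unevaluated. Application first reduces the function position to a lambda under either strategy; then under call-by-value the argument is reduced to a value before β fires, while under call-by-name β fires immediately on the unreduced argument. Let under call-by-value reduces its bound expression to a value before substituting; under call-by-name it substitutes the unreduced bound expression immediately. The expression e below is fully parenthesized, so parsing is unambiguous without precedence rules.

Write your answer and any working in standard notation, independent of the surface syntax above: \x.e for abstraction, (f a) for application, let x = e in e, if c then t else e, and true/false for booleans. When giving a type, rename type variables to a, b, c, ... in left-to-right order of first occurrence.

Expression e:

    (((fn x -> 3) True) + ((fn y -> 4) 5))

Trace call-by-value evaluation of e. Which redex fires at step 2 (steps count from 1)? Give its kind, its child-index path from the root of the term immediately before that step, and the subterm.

Derivation:
step 0: (((\x.3) true) + ((\y.4) 5))
step 1: [beta@0] (3 + ((\y.4) 5))
step 2: [beta@1] (3 + 4)

Answer: beta at 1 : ((\y.4) 5)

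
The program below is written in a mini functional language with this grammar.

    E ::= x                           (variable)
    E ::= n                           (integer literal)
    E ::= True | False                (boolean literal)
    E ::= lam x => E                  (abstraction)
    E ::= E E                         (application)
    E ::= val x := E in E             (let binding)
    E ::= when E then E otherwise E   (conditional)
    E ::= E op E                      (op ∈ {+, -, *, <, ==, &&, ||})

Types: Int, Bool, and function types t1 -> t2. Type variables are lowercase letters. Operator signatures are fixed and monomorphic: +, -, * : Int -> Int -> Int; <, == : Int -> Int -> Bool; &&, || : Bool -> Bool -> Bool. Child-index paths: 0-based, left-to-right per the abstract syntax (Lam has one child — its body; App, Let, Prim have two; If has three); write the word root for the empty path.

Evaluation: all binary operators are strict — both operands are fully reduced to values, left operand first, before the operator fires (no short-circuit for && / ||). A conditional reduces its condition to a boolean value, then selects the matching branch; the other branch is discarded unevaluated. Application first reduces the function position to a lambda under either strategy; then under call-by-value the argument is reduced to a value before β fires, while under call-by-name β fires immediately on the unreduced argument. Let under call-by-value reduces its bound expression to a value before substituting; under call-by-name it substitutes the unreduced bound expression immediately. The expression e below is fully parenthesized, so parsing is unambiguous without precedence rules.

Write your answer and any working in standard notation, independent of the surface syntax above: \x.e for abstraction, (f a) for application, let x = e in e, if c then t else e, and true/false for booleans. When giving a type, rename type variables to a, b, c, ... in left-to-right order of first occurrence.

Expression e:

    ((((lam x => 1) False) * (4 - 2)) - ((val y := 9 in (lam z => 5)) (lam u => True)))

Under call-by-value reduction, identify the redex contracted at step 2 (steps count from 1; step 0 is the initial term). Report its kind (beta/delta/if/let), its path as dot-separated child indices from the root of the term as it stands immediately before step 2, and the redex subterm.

Answer: delta at 0.1 : (4 - 2)

Derivation:
step 0: ((((\x.1) false) * (4 - 2)) - ((let y = 9 in (\z.5)) (\u.true)))
step 1: [beta@0.0] ((1 * (4 - 2)) - ((let y = 9 in (\z.5)) (\u.true)))
step 2: [delta@0.1] ((1 * 2) - ((let y = 9 in (\z.5)) (\u.true)))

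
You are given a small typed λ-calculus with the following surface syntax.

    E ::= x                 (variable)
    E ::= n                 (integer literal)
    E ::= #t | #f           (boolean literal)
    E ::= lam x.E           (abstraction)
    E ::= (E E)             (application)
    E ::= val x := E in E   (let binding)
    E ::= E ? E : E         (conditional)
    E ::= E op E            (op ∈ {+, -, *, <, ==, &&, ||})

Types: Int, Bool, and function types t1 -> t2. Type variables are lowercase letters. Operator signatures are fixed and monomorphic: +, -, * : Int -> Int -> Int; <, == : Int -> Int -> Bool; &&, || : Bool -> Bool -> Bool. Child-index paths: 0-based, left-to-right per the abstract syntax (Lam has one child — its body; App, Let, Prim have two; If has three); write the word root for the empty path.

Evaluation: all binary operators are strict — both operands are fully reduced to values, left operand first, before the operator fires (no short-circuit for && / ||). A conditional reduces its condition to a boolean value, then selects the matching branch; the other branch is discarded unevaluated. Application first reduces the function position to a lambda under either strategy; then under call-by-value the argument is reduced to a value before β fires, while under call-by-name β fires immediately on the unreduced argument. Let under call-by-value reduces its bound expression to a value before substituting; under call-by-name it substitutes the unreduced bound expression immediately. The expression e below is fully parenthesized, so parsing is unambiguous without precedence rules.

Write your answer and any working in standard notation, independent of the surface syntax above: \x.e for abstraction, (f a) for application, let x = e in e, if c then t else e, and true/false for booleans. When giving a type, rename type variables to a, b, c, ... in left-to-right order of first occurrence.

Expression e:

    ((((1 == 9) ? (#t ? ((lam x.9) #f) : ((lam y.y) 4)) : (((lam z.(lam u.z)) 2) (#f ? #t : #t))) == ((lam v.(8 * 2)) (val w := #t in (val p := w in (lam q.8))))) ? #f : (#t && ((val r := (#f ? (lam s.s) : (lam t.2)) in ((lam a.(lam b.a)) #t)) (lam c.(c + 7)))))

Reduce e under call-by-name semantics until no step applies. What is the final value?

Answer: true

Derivation:
step 0: (if ((if (1 == 9) then (if true then ((\x.9) false) else ((\y.y) 4)) else (((\z.(\u.z)) 2) (if false then true else true))) == ((\v.(8 * 2)) (let w = true in (let p = w in (\q.8))))) then false else (true && ((let r = (if false then (\s.s) else (\t.2)) in ((\a.(\b.a)) true)) (\c.(c + 7)))))
step 1: [delta@0.0.0] (if ((if false then (if true then ((\x.9) false) else ((\y.y) 4)) else (((\z.(\u.z)) 2) (if false then true else true))) == ((\v.(8 * 2)) (let w = true in (let p = w in (\q.8))))) then false else (true && ((let r = (if false then (\s.s) else (\t.2)) in ((\a.(\b.a)) true)) (\c.(c + 7)))))
step 2: [if@0.0] (if ((((\z.(\u.z)) 2) (if false then true else true)) == ((\v.(8 * 2)) (let w = true in (let p = w in (\q.8))))) then false else (true && ((let r = (if false then (\s.s) else (\t.2)) in ((\a.(\b.a)) true)) (\c.(c + 7)))))
step 3: [beta@0.0.0] (if (((\u.2) (if false then true else true)) == ((\v.(8 * 2)) (let w = true in (let p = w in (\q.8))))) then false else (true && ((let r = (if false then (\s.s) else (\t.2)) in ((\a.(\b.a)) true)) (\c.(c + 7)))))
step 4: [beta@0.0] (if (2 == ((\v.(8 * 2)) (let w = true in (let p = w in (\q.8))))) then false else (true && ((let r = (if false then (\s.s) else (\t.2)) in ((\a.(\b.a)) true)) (\c.(c + 7)))))
step 5: [beta@0.1] (if (2 == (8 * 2)) then false else (true && ((let r = (if false then (\s.s) else (\t.2)) in ((\a.(\b.a)) true)) (\c.(c + 7)))))
step 6: [delta@0.1] (if (2 == 16) then false else (true && ((let r = (if false then (\s.s) else (\t.2)) in ((\a.(\b.a)) true)) (\c.(c + 7)))))
step 7: [delta@0] (if false then false else (true && ((let r = (if false then (\s.s) else (\t.2)) in ((\a.(\b.a)) true)) (\c.(c + 7)))))
step 8: [if@root] (true && ((let r = (if false then (\s.s) else (\t.2)) in ((\a.(\b.a)) true)) (\c.(c + 7))))
step 9: [let@1.0] (true && (((\a.(\b.a)) true) (\c.(c + 7))))
step 10: [beta@1.0] (true && ((\b.true) (\c.(c + 7))))
step 11: [beta@1] (true && true)
step 12: [delta@root] true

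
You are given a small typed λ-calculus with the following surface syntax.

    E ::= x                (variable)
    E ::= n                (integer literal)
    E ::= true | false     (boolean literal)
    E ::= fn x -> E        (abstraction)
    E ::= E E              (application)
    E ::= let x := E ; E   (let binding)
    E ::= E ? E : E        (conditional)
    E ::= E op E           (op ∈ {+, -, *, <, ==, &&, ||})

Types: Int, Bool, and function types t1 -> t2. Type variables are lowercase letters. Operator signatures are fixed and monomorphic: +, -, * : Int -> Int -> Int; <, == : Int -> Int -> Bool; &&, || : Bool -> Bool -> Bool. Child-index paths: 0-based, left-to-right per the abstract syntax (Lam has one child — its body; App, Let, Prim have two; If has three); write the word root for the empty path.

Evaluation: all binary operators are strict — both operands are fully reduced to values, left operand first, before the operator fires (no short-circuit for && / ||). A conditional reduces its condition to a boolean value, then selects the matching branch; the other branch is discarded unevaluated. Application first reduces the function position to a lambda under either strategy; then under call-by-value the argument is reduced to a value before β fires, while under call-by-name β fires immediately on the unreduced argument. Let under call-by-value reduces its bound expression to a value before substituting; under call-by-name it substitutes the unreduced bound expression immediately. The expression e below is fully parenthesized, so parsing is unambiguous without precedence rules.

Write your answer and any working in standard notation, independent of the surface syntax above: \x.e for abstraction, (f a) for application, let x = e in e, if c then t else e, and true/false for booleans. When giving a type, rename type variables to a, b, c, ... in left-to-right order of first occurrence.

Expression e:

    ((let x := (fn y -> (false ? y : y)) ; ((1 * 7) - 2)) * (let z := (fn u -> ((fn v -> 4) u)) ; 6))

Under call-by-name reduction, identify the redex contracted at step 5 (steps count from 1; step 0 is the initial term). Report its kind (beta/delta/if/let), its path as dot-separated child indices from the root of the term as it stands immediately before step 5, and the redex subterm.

Answer: delta at root : (5 * 6)

Trace:
step 0: ((let x = (\y.(if false then y else y)) in ((1 * 7) - 2)) * (let z = (\u.((\v.4) u)) in 6))
step 1: [let@0] (((1 * 7) - 2) * (let z = (\u.((\v.4) u)) in 6))
step 2: [delta@0.0] ((7 - 2) * (let z = (\u.((\v.4) u)) in 6))
step 3: [delta@0] (5 * (let z = (\u.((\v.4) u)) in 6))
step 4: [let@1] (5 * 6)
step 5: [delta@root] 30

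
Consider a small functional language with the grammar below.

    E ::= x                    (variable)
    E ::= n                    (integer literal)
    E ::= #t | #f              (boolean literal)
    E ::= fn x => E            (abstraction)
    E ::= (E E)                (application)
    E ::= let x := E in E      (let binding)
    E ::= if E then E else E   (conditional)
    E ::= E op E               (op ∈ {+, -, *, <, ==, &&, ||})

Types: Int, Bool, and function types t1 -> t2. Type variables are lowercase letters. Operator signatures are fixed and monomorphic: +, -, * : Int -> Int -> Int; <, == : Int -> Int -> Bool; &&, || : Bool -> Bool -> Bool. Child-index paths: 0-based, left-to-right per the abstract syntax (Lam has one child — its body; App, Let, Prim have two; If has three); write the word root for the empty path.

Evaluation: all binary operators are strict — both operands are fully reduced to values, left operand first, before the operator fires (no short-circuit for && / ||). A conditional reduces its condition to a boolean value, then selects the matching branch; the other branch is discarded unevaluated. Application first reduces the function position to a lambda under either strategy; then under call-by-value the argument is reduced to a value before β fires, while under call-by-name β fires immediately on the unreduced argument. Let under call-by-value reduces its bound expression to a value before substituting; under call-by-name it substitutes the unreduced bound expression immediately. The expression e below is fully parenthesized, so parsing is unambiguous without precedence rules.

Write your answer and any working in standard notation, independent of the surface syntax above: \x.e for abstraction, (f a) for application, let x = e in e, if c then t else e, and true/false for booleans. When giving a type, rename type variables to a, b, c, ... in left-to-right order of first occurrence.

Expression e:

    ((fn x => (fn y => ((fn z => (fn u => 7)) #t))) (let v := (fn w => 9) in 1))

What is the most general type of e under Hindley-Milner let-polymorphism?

Answer: a -> b -> Int

Trace:
\u._ : d -> Int
\z._ : c -> d -> Int
  unify c -> d -> Int ~ Bool -> e
  unify c ~ Bool
  unify d -> Int ~ e
_ _ : d -> Int
\y._ : b -> d -> Int
\x._ : a -> b -> d -> Int
\w._ : f -> Int
let v : forall. f -> Int
  unify a -> b -> d -> Int ~ Int -> g
  unify a ~ Int
  unify b -> d -> Int ~ g
_ _ : b -> d -> Int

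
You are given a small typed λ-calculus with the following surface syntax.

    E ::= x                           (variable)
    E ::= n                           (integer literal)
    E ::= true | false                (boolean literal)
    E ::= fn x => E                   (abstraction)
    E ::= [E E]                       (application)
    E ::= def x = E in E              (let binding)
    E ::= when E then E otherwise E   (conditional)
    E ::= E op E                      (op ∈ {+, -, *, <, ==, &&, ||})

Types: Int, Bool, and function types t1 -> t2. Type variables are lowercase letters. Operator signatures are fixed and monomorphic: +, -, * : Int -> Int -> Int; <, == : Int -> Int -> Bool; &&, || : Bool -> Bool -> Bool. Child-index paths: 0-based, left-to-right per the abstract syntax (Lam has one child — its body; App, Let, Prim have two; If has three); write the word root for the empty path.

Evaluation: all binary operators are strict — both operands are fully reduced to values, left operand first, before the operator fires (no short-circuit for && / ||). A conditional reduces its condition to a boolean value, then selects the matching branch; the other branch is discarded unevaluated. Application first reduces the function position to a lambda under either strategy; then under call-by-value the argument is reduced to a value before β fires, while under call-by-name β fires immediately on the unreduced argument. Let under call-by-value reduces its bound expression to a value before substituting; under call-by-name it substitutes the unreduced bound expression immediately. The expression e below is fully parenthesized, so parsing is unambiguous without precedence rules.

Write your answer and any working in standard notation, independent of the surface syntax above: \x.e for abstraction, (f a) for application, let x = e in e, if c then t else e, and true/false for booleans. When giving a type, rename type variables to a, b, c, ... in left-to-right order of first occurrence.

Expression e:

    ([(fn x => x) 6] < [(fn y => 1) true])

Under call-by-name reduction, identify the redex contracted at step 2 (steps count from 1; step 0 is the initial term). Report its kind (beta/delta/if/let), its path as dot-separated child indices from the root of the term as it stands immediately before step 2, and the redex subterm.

Answer: beta at 1 : ((\y.1) true)

Trace:
step 0: (((\x.x) 6) < ((\y.1) true))
step 1: [beta@0] (6 < ((\y.1) true))
step 2: [beta@1] (6 < 1)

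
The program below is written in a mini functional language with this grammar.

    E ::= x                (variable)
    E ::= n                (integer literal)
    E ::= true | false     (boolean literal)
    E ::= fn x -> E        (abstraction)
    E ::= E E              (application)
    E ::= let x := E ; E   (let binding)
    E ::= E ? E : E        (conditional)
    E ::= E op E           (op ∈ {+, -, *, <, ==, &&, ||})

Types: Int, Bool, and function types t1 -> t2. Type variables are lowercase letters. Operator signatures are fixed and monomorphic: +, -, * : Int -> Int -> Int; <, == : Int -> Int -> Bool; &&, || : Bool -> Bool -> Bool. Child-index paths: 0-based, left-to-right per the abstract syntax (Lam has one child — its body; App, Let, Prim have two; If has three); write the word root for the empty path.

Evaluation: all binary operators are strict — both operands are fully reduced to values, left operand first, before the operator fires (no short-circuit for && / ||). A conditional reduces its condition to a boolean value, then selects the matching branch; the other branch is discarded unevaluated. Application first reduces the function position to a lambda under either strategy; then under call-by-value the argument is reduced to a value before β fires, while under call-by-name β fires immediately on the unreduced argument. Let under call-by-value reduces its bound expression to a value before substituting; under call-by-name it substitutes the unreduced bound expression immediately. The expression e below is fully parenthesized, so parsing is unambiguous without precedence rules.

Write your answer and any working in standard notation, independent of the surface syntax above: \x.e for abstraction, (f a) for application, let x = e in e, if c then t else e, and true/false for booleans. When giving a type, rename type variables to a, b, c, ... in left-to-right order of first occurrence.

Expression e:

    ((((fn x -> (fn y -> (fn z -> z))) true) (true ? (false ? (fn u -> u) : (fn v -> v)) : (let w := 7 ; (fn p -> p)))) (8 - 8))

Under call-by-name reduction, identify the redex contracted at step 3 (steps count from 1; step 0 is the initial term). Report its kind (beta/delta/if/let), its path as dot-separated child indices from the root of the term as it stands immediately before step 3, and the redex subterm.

Trace:
step 0: ((((\x.(\y.(\z.z))) true) (if true then (if false then (\u.u) else (\v.v)) else (let w = 7 in (\p.p)))) (8 - 8))
step 1: [beta@0.0] (((\y.(\z.z)) (if true then (if false then (\u.u) else (\v.v)) else (let w = 7 in (\p.p)))) (8 - 8))
step 2: [beta@0] ((\z.z) (8 - 8))
step 3: [beta@root] (8 - 8)

Answer: beta at root : ((\z.z) (8 - 8))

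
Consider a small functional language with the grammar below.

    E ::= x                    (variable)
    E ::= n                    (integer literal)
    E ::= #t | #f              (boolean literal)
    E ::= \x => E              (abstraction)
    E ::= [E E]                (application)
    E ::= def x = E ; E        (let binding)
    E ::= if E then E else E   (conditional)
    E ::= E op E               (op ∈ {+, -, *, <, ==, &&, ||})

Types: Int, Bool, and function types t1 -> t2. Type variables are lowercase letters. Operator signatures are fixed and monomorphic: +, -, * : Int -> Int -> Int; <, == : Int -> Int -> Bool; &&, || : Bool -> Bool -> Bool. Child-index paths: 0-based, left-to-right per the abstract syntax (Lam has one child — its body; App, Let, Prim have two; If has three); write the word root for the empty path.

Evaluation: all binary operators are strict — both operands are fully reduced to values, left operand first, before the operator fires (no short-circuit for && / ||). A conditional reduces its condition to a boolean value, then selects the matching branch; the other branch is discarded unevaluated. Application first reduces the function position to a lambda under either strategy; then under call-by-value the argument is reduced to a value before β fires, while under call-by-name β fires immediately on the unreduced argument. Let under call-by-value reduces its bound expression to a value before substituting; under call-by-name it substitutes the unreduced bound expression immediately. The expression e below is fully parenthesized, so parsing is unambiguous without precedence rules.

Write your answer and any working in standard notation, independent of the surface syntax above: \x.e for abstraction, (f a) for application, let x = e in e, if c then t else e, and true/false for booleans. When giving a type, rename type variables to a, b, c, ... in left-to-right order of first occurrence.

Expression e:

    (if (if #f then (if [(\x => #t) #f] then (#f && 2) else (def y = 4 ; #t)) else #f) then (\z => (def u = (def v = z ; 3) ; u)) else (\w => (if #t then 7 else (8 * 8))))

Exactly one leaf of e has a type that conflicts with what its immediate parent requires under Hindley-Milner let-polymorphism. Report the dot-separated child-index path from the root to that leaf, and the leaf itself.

Working:
  unify Bool ~ Bool
\x._ : a -> Bool
  unify a -> Bool ~ Bool -> b
  unify a ~ Bool
  unify Bool ~ b
_ _ : Bool
  unify Bool ~ Bool
  unify Bool ~ Bool
  unify Int ~ Bool
  FAIL: mismatch Int ~ Bool

Answer: 0.1.1.1 : 2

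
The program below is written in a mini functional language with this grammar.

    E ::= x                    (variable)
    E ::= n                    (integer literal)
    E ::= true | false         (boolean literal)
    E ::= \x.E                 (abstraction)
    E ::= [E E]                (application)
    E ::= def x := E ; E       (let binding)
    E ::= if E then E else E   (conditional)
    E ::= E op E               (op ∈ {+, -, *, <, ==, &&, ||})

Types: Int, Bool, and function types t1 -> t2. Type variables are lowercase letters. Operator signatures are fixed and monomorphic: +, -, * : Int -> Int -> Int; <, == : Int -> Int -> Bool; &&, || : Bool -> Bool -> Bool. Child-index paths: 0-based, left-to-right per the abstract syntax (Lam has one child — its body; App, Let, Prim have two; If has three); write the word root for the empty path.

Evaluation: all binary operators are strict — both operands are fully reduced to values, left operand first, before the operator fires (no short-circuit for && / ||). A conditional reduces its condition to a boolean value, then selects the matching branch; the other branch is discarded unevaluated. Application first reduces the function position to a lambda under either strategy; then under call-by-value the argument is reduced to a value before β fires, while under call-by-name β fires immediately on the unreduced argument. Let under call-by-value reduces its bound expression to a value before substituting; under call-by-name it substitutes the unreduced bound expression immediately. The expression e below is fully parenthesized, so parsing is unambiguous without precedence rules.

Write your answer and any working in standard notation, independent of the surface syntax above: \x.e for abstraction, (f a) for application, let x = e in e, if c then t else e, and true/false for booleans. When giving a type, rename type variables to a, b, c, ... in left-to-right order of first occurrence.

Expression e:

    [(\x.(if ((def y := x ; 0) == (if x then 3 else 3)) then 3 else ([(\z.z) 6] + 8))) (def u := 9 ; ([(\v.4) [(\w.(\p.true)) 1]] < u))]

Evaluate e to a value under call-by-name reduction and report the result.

Answer: 14

Working:
step 0: ((\x.(if ((let y = x in 0) == (if x then 3 else 3)) then 3 else (((\z.z) 6) + 8))) (let u = 9 in (((\v.4) ((\w.(\p.true)) 1)) < u)))
step 1: [beta@root] (if ((let y = (let u = 9 in (((\v.4) ((\w.(\p.true)) 1)) < u)) in 0) == (if (let u = 9 in (((\v.4) ((\w.(\p.true)) 1)) < u)) then 3 else 3)) then 3 else (((\z.z) 6) + 8))
step 2: [let@0.0] (if (0 == (if (let u = 9 in (((\v.4) ((\w.(\p.true)) 1)) < u)) then 3 else 3)) then 3 else (((\z.z) 6) + 8))
step 3: [let@0.1.0] (if (0 == (if (((\v.4) ((\w.(\p.true)) 1)) < 9) then 3 else 3)) then 3 else (((\z.z) 6) + 8))
step 4: [beta@0.1.0.0] (if (0 == (if (4 < 9) then 3 else 3)) then 3 else (((\z.z) 6) + 8))
step 5: [delta@0.1.0] (if (0 == (if true then 3 else 3)) then 3 else (((\z.z) 6) + 8))
step 6: [if@0.1] (if (0 == 3) then 3 else (((\z.z) 6) + 8))
step 7: [delta@0] (if false then 3 else (((\z.z) 6) + 8))
step 8: [if@root] (((\z.z) 6) + 8)
step 9: [beta@0] (6 + 8)
step 10: [delta@root] 14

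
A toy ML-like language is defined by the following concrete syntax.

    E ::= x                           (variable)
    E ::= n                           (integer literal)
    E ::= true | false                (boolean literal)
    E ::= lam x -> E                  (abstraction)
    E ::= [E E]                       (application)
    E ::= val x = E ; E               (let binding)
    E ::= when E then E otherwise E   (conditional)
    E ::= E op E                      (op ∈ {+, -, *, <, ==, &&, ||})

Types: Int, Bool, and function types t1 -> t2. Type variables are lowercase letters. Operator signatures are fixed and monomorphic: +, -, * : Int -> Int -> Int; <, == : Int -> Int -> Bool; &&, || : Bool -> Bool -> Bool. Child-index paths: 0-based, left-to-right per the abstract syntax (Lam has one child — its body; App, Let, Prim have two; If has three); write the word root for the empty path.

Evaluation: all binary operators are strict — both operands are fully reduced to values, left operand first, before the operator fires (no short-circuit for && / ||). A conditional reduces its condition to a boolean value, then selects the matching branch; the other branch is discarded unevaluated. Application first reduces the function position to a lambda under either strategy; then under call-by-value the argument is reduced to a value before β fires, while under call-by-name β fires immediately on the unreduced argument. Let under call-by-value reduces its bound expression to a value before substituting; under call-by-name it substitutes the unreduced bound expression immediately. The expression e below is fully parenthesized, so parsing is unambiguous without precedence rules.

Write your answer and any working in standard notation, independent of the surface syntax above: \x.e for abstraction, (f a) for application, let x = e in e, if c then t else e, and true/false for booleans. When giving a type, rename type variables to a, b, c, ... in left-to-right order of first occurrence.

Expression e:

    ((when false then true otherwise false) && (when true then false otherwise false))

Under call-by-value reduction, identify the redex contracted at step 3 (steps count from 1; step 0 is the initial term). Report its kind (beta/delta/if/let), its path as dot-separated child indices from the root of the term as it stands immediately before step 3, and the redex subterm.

Derivation:
step 0: ((if false then true else false) && (if true then false else false))
step 1: [if@0] (false && (if true then false else false))
step 2: [if@1] (false && false)
step 3: [delta@root] false

Answer: delta at root : (false && false)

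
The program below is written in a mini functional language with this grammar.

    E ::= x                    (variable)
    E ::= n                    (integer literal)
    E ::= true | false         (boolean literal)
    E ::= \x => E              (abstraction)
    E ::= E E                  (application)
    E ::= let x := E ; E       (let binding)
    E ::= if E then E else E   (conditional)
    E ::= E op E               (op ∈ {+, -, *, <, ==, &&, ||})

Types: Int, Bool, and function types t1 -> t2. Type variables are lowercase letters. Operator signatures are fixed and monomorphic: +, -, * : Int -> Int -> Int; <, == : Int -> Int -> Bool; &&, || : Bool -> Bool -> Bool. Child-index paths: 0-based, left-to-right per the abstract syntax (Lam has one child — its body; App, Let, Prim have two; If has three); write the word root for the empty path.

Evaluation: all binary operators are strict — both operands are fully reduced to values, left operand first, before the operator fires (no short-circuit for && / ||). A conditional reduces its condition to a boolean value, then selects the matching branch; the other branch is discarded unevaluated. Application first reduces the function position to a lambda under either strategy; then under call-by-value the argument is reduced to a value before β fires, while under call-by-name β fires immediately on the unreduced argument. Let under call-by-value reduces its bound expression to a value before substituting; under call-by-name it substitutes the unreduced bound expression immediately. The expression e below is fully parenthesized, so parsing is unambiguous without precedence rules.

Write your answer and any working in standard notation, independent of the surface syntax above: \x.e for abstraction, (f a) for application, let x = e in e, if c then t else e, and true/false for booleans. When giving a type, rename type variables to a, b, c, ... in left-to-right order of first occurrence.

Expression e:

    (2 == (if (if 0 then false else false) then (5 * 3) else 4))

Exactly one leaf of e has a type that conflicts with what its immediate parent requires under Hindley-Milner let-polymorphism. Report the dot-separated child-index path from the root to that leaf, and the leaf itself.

Derivation:
  unify Int ~ Int
  unify Int ~ Bool
  FAIL: mismatch Int ~ Bool

Answer: 1.0.0 : 0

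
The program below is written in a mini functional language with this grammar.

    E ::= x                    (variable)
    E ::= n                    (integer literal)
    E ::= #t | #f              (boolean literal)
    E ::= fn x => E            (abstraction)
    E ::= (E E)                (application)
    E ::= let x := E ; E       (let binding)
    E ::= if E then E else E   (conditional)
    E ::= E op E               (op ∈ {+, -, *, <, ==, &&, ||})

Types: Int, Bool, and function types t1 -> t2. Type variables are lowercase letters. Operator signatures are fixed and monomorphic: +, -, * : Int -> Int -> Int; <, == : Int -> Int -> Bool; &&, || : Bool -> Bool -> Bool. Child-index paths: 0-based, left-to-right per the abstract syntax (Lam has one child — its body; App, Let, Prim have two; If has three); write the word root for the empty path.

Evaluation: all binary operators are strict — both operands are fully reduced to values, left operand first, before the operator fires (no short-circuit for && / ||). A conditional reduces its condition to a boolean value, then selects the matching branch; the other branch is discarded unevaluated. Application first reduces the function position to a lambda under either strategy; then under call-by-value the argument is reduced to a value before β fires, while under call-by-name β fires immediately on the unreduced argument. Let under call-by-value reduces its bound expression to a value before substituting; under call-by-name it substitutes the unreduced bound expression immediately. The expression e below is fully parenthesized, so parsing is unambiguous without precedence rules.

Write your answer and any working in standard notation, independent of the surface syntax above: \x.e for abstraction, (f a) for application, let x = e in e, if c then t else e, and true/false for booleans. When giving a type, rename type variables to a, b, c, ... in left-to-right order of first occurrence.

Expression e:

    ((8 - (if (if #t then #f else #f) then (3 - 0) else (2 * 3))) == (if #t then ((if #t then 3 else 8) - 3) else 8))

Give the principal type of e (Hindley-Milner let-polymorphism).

Answer: Bool

Working:
  unify Int ~ Int
  unify Bool ~ Bool
  unify Bool ~ Bool
  unify Bool ~ Bool
  unify Int ~ Int
  unify Int ~ Int
  unify Int ~ Int
  unify Int ~ Int
  unify Int ~ Int
  unify Int ~ Int
  unify Int ~ Int
  unify Bool ~ Bool
  unify Bool ~ Bool
  unify Int ~ Int
  unify Int ~ Int
  unify Int ~ Int
  unify Int ~ Int
  unify Int ~ Int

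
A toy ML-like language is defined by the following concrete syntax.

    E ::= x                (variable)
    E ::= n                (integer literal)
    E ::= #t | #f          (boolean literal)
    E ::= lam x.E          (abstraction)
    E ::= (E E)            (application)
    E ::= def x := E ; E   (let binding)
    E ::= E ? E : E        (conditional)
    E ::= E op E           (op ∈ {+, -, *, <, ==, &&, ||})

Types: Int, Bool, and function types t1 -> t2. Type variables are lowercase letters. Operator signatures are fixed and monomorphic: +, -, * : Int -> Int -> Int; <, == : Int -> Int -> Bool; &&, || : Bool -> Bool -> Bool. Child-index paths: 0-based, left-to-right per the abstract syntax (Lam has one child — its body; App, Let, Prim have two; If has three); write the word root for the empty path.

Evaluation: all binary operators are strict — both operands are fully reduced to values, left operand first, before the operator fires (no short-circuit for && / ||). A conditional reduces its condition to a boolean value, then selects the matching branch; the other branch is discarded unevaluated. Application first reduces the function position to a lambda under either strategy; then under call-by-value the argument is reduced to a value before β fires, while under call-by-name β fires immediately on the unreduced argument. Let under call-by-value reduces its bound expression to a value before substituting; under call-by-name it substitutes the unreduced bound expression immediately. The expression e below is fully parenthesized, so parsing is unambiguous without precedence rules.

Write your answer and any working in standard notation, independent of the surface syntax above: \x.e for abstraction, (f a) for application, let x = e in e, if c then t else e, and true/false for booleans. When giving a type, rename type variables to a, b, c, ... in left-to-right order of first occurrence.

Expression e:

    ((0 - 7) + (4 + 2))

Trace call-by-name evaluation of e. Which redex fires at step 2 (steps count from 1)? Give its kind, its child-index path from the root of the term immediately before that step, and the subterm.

Answer: delta at 1 : (4 + 2)

Derivation:
step 0: ((0 - 7) + (4 + 2))
step 1: [delta@0] (-7 + (4 + 2))
step 2: [delta@1] (-7 + 6)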